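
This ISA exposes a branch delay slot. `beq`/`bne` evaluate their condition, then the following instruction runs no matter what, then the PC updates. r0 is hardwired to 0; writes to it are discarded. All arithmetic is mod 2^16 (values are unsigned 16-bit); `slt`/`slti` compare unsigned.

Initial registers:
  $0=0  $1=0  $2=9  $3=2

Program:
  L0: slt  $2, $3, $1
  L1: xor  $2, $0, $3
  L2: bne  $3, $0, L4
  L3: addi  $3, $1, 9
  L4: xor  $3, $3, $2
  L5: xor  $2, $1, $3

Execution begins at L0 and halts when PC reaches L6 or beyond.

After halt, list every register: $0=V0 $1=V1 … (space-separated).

$0=0 $1=0 $2=11 $3=11

[0] slt  $2, $3, $1  →  {$0:0, $1:0, $2:0, $3:2}
[1] xor  $2, $0, $3  →  {$0:0, $1:0, $2:2, $3:2}
[2] bne  $3, $0, L4  →  {$0:0, $1:0, $2:2, $3:2}  ⟨branch taken⟩
[3] addi  $3, $1, 9  →  {$0:0, $1:0, $2:2, $3:9}
[4] xor  $3, $3, $2  →  {$0:0, $1:0, $2:2, $3:11}
[5] xor  $2, $1, $3  →  {$0:0, $1:0, $2:11, $3:11}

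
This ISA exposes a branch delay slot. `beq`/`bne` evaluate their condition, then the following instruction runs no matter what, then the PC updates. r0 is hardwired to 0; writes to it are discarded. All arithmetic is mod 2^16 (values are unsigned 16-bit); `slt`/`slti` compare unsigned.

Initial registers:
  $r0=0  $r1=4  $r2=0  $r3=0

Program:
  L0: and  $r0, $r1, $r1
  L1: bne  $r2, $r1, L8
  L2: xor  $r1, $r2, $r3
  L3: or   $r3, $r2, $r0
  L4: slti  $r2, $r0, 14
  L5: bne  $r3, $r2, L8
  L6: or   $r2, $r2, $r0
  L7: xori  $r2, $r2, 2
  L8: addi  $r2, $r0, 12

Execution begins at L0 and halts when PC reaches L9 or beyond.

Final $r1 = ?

0

  step pc=0: and  $r0, $r1, $r1  regs=(0,4,0,0)
  step pc=1: bne  $r2, $r1, L8  cond=T  regs=(0,4,0,0)
  step pc=2: xor  $r1, $r2, $r3  regs=(0,0,0,0)
  step pc=8: addi  $r2, $r0, 12  regs=(0,0,12,0)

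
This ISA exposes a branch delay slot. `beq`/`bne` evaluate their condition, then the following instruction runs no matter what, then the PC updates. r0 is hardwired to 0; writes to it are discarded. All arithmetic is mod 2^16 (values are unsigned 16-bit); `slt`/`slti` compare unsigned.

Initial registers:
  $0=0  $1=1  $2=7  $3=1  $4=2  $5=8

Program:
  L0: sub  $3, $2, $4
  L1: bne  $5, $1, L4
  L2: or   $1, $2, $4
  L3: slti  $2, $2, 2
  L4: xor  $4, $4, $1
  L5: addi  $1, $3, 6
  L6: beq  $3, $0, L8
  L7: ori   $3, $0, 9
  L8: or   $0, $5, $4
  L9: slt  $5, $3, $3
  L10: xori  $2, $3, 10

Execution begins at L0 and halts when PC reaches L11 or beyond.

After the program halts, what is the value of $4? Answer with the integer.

  step pc=0: sub  $3, $2, $4  regs=(0,1,7,5,2,8)
  step pc=1: bne  $5, $1, L4  cond=T  regs=(0,1,7,5,2,8)
  step pc=2: or   $1, $2, $4  regs=(0,7,7,5,2,8)
  step pc=4: xor  $4, $4, $1  regs=(0,7,7,5,5,8)
  step pc=5: addi  $1, $3, 6  regs=(0,11,7,5,5,8)
  step pc=6: beq  $3, $0, L8  cond=F  regs=(0,11,7,5,5,8)
  step pc=7: ori   $3, $0, 9  regs=(0,11,7,9,5,8)
  step pc=8: or   $0, $5, $4  regs=(0,11,7,9,5,8)
  step pc=9: slt  $5, $3, $3  regs=(0,11,7,9,5,0)
  step pc=10: xori  $2, $3, 10  regs=(0,11,3,9,5,0)

5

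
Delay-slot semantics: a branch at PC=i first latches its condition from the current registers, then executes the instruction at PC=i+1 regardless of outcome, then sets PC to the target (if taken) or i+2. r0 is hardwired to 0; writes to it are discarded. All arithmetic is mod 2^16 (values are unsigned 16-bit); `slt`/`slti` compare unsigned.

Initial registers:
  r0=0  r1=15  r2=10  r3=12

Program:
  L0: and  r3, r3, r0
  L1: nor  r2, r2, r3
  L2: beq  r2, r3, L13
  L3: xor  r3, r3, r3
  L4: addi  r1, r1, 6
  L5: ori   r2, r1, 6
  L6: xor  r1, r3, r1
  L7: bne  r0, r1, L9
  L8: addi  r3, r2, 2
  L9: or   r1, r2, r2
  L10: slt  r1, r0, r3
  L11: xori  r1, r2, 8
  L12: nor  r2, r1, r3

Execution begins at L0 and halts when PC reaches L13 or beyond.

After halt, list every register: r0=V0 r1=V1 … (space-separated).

[0] and  r3, r3, r0  →  {r0:0, r1:15, r2:10, r3:0}
[1] nor  r2, r2, r3  →  {r0:0, r1:15, r2:65525, r3:0}
[2] beq  r2, r3, L13  →  {r0:0, r1:15, r2:65525, r3:0}  ⟨branch fallthrough⟩
[3] xor  r3, r3, r3  →  {r0:0, r1:15, r2:65525, r3:0}
[4] addi  r1, r1, 6  →  {r0:0, r1:21, r2:65525, r3:0}
[5] ori   r2, r1, 6  →  {r0:0, r1:21, r2:23, r3:0}
[6] xor  r1, r3, r1  →  {r0:0, r1:21, r2:23, r3:0}
[7] bne  r0, r1, L9  →  {r0:0, r1:21, r2:23, r3:0}  ⟨branch taken⟩
[8] addi  r3, r2, 2  →  {r0:0, r1:21, r2:23, r3:25}
[9] or   r1, r2, r2  →  {r0:0, r1:23, r2:23, r3:25}
[10] slt  r1, r0, r3  →  {r0:0, r1:1, r2:23, r3:25}
[11] xori  r1, r2, 8  →  {r0:0, r1:31, r2:23, r3:25}
[12] nor  r2, r1, r3  →  {r0:0, r1:31, r2:65504, r3:25}

r0=0 r1=31 r2=65504 r3=25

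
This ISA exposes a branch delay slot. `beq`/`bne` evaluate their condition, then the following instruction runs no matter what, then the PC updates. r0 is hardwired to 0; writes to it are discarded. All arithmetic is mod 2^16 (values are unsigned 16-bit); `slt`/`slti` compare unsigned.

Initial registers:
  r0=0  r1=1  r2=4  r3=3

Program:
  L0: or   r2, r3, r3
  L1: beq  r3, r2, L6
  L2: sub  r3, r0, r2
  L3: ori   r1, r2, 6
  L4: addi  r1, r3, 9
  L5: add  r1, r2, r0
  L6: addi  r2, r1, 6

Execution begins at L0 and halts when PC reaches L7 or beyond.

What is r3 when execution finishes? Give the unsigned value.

65533

PC=0  or   r2, r3, r3        | r0=0 r1=1 r2=3 r3=3
PC=1  beq  r3, r2, L6        | r0=0 r1=1 r2=3 r3=3  [TAKEN]
PC=2  sub  r3, r0, r2        | r0=0 r1=1 r2=3 r3=65533
PC=6  addi  r2, r1, 6        | r0=0 r1=1 r2=7 r3=65533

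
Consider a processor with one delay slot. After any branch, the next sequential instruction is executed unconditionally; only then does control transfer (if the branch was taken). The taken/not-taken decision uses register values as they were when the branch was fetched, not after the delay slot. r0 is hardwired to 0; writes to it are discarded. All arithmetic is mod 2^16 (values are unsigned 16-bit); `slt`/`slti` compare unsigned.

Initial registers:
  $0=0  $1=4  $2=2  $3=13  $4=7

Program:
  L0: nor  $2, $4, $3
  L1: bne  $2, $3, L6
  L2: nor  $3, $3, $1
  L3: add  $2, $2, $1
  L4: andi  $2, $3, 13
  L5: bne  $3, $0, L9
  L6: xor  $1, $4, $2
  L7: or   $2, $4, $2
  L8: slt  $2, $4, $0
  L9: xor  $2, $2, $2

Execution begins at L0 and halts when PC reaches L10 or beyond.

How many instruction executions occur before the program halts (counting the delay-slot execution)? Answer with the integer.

[0] nor  $2, $4, $3  →  {$0:0, $1:4, $2:65520, $3:13, $4:7}
[1] bne  $2, $3, L6  →  {$0:0, $1:4, $2:65520, $3:13, $4:7}  ⟨branch taken⟩
[2] nor  $3, $3, $1  →  {$0:0, $1:4, $2:65520, $3:65522, $4:7}
[6] xor  $1, $4, $2  →  {$0:0, $1:65527, $2:65520, $3:65522, $4:7}
[7] or   $2, $4, $2  →  {$0:0, $1:65527, $2:65527, $3:65522, $4:7}
[8] slt  $2, $4, $0  →  {$0:0, $1:65527, $2:0, $3:65522, $4:7}
[9] xor  $2, $2, $2  →  {$0:0, $1:65527, $2:0, $3:65522, $4:7}

7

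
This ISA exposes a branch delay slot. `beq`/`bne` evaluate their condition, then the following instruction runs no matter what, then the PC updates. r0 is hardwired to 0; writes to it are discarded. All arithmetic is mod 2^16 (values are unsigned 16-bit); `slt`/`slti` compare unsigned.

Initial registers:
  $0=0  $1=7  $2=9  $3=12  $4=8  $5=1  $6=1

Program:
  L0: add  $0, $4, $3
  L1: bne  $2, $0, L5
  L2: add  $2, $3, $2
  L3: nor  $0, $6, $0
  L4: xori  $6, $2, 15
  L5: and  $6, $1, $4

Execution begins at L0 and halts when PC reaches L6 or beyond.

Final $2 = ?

21

PC=0  add  $0, $4, $3        | $0=0 $1=7 $2=9 $3=12 $4=8 $5=1 $6=1
PC=1  bne  $2, $0, L5        | $0=0 $1=7 $2=9 $3=12 $4=8 $5=1 $6=1  [TAKEN]
PC=2  add  $2, $3, $2        | $0=0 $1=7 $2=21 $3=12 $4=8 $5=1 $6=1
PC=5  and  $6, $1, $4        | $0=0 $1=7 $2=21 $3=12 $4=8 $5=1 $6=0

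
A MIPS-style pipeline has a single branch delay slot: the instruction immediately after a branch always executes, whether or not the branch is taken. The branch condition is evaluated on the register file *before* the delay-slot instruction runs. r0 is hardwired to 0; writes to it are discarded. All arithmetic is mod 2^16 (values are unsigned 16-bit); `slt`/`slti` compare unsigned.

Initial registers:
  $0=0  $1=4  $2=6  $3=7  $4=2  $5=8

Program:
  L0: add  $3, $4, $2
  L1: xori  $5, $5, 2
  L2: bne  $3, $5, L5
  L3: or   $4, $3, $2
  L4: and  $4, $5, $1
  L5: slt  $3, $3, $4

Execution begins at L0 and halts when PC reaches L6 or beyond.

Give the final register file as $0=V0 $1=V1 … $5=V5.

PC=0  add  $3, $4, $2        | $0=0 $1=4 $2=6 $3=8 $4=2 $5=8
PC=1  xori  $5, $5, 2        | $0=0 $1=4 $2=6 $3=8 $4=2 $5=10
PC=2  bne  $3, $5, L5        | $0=0 $1=4 $2=6 $3=8 $4=2 $5=10  [TAKEN]
PC=3  or   $4, $3, $2        | $0=0 $1=4 $2=6 $3=8 $4=14 $5=10
PC=5  slt  $3, $3, $4        | $0=0 $1=4 $2=6 $3=1 $4=14 $5=10

$0=0 $1=4 $2=6 $3=1 $4=14 $5=10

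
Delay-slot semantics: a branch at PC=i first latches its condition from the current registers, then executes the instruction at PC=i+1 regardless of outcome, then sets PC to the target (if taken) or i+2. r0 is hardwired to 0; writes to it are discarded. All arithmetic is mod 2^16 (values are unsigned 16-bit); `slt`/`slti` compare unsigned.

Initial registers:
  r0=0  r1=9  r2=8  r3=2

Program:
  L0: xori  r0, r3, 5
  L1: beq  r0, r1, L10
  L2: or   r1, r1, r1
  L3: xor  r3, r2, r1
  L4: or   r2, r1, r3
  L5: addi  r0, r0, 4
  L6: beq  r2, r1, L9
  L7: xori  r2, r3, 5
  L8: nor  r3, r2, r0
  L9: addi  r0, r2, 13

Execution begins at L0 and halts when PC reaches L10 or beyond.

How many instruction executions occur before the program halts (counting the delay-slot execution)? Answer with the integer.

9

[0] xori  r0, r3, 5  →  {r0:0, r1:9, r2:8, r3:2}
[1] beq  r0, r1, L10  →  {r0:0, r1:9, r2:8, r3:2}  ⟨branch fallthrough⟩
[2] or   r1, r1, r1  →  {r0:0, r1:9, r2:8, r3:2}
[3] xor  r3, r2, r1  →  {r0:0, r1:9, r2:8, r3:1}
[4] or   r2, r1, r3  →  {r0:0, r1:9, r2:9, r3:1}
[5] addi  r0, r0, 4  →  {r0:0, r1:9, r2:9, r3:1}
[6] beq  r2, r1, L9  →  {r0:0, r1:9, r2:9, r3:1}  ⟨branch taken⟩
[7] xori  r2, r3, 5  →  {r0:0, r1:9, r2:4, r3:1}
[9] addi  r0, r2, 13  →  {r0:0, r1:9, r2:4, r3:1}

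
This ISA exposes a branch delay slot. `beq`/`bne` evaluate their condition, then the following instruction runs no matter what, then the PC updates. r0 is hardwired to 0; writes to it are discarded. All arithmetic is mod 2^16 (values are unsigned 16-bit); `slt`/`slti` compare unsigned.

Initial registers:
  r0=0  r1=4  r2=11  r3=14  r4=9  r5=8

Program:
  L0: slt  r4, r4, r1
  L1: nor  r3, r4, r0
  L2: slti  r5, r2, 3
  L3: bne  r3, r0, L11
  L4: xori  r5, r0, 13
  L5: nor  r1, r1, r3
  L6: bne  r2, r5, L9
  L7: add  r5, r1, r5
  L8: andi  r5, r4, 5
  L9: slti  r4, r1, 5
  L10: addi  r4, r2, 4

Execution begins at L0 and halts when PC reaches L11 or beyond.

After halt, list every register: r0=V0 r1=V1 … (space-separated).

r0=0 r1=4 r2=11 r3=65535 r4=0 r5=13

[0] slt  r4, r4, r1  →  {r0:0, r1:4, r2:11, r3:14, r4:0, r5:8}
[1] nor  r3, r4, r0  →  {r0:0, r1:4, r2:11, r3:65535, r4:0, r5:8}
[2] slti  r5, r2, 3  →  {r0:0, r1:4, r2:11, r3:65535, r4:0, r5:0}
[3] bne  r3, r0, L11  →  {r0:0, r1:4, r2:11, r3:65535, r4:0, r5:0}  ⟨branch taken⟩
[4] xori  r5, r0, 13  →  {r0:0, r1:4, r2:11, r3:65535, r4:0, r5:13}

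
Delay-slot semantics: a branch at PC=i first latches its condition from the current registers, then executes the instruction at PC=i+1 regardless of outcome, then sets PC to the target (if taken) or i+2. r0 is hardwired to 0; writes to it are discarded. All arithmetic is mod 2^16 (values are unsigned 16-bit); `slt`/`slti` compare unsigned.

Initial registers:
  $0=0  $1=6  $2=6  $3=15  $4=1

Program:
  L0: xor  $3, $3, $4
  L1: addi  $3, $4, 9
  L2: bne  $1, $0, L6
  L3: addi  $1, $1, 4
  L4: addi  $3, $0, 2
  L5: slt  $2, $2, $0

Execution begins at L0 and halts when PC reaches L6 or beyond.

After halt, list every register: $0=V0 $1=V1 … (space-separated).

$0=0 $1=10 $2=6 $3=10 $4=1

[0] xor  $3, $3, $4  →  {$0:0, $1:6, $2:6, $3:14, $4:1}
[1] addi  $3, $4, 9  →  {$0:0, $1:6, $2:6, $3:10, $4:1}
[2] bne  $1, $0, L6  →  {$0:0, $1:6, $2:6, $3:10, $4:1}  ⟨branch taken⟩
[3] addi  $1, $1, 4  →  {$0:0, $1:10, $2:6, $3:10, $4:1}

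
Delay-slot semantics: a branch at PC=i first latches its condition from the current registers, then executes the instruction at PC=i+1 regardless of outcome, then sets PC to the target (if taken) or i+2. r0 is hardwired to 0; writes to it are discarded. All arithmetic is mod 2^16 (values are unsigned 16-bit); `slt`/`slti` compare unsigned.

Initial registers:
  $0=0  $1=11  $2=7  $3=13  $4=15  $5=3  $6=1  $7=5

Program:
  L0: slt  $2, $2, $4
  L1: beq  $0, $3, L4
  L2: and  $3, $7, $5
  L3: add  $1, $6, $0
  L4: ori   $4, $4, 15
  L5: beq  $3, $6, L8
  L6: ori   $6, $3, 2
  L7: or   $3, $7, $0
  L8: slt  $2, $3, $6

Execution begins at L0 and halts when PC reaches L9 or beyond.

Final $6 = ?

PC=0  slt  $2, $2, $4        | $0=0 $1=11 $2=1 $3=13 $4=15 $5=3 $6=1 $7=5
PC=1  beq  $0, $3, L4        | $0=0 $1=11 $2=1 $3=13 $4=15 $5=3 $6=1 $7=5  [not taken]
PC=2  and  $3, $7, $5        | $0=0 $1=11 $2=1 $3=1 $4=15 $5=3 $6=1 $7=5
PC=3  add  $1, $6, $0        | $0=0 $1=1 $2=1 $3=1 $4=15 $5=3 $6=1 $7=5
PC=4  ori   $4, $4, 15       | $0=0 $1=1 $2=1 $3=1 $4=15 $5=3 $6=1 $7=5
PC=5  beq  $3, $6, L8        | $0=0 $1=1 $2=1 $3=1 $4=15 $5=3 $6=1 $7=5  [TAKEN]
PC=6  ori   $6, $3, 2        | $0=0 $1=1 $2=1 $3=1 $4=15 $5=3 $6=3 $7=5
PC=8  slt  $2, $3, $6        | $0=0 $1=1 $2=1 $3=1 $4=15 $5=3 $6=3 $7=5

3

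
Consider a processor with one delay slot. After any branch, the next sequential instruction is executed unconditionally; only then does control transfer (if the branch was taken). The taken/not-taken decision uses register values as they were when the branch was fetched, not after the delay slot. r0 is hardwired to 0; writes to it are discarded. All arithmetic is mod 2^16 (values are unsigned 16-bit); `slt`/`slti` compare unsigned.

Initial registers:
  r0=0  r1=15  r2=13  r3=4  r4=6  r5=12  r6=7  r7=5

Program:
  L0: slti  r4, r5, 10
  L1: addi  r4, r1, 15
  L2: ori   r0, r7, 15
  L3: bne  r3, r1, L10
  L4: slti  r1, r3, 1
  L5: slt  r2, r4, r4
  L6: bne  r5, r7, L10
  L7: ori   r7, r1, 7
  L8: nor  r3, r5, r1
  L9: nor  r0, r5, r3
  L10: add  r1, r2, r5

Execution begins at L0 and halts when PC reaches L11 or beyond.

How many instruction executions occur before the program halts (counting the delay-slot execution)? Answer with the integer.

6

[0] slti  r4, r5, 10  →  {r0:0, r1:15, r2:13, r3:4, r4:0, r5:12, r6:7, r7:5}
[1] addi  r4, r1, 15  →  {r0:0, r1:15, r2:13, r3:4, r4:30, r5:12, r6:7, r7:5}
[2] ori   r0, r7, 15  →  {r0:0, r1:15, r2:13, r3:4, r4:30, r5:12, r6:7, r7:5}
[3] bne  r3, r1, L10  →  {r0:0, r1:15, r2:13, r3:4, r4:30, r5:12, r6:7, r7:5}  ⟨branch taken⟩
[4] slti  r1, r3, 1  →  {r0:0, r1:0, r2:13, r3:4, r4:30, r5:12, r6:7, r7:5}
[10] add  r1, r2, r5  →  {r0:0, r1:25, r2:13, r3:4, r4:30, r5:12, r6:7, r7:5}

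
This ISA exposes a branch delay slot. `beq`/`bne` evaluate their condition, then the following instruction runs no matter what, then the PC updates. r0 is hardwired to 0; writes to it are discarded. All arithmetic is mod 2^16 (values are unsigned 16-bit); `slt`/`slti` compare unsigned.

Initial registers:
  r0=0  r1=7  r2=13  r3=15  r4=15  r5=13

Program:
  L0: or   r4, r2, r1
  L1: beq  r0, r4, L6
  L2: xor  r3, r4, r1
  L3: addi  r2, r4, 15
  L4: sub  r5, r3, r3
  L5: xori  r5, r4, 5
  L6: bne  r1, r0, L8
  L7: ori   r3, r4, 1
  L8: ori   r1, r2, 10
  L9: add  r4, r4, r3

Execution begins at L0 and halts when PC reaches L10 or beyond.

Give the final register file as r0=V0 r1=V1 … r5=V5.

#0 or   r4, r2, r1 ; 0/7/13/15/15/13
#1 beq  r0, r4, L6 ; 0/7/13/15/15/13 ; →fallthru
#2 xor  r3, r4, r1 ; 0/7/13/8/15/13
#3 addi  r2, r4, 15 ; 0/7/30/8/15/13
#4 sub  r5, r3, r3 ; 0/7/30/8/15/0
#5 xori  r5, r4, 5 ; 0/7/30/8/15/10
#6 bne  r1, r0, L8 ; 0/7/30/8/15/10 ; →target
#7 ori   r3, r4, 1 ; 0/7/30/15/15/10
#8 ori   r1, r2, 10 ; 0/30/30/15/15/10
#9 add  r4, r4, r3 ; 0/30/30/15/30/10

r0=0 r1=30 r2=30 r3=15 r4=30 r5=10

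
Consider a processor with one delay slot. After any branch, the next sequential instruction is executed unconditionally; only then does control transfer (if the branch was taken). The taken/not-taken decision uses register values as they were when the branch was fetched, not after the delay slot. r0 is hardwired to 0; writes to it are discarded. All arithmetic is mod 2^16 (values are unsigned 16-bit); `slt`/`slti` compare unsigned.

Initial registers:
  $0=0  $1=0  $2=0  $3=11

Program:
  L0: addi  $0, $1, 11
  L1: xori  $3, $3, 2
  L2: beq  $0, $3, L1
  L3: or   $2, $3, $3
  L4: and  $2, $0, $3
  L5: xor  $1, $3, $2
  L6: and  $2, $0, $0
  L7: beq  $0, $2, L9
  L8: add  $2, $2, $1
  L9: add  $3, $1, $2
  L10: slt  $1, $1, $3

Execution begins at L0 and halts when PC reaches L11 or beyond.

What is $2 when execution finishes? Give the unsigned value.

9

[0] addi  $0, $1, 11  →  {$0:0, $1:0, $2:0, $3:11}
[1] xori  $3, $3, 2  →  {$0:0, $1:0, $2:0, $3:9}
[2] beq  $0, $3, L1  →  {$0:0, $1:0, $2:0, $3:9}  ⟨branch fallthrough⟩
[3] or   $2, $3, $3  →  {$0:0, $1:0, $2:9, $3:9}
[4] and  $2, $0, $3  →  {$0:0, $1:0, $2:0, $3:9}
[5] xor  $1, $3, $2  →  {$0:0, $1:9, $2:0, $3:9}
[6] and  $2, $0, $0  →  {$0:0, $1:9, $2:0, $3:9}
[7] beq  $0, $2, L9  →  {$0:0, $1:9, $2:0, $3:9}  ⟨branch taken⟩
[8] add  $2, $2, $1  →  {$0:0, $1:9, $2:9, $3:9}
[9] add  $3, $1, $2  →  {$0:0, $1:9, $2:9, $3:18}
[10] slt  $1, $1, $3  →  {$0:0, $1:1, $2:9, $3:18}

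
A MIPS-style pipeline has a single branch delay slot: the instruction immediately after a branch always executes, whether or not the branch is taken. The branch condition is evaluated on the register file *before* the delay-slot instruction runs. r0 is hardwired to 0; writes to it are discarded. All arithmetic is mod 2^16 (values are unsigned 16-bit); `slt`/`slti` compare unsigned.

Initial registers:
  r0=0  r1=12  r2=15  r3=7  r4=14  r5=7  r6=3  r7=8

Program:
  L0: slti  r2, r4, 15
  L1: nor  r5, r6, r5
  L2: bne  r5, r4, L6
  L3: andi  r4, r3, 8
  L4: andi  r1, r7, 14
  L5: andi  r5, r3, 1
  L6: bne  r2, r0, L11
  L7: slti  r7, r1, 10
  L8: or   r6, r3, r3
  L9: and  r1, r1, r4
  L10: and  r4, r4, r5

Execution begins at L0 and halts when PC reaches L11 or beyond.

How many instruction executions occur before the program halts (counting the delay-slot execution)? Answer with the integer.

PC=0  slti  r2, r4, 15       | r0=0 r1=12 r2=1 r3=7 r4=14 r5=7 r6=3 r7=8
PC=1  nor  r5, r6, r5        | r0=0 r1=12 r2=1 r3=7 r4=14 r5=65528 r6=3 r7=8
PC=2  bne  r5, r4, L6        | r0=0 r1=12 r2=1 r3=7 r4=14 r5=65528 r6=3 r7=8  [TAKEN]
PC=3  andi  r4, r3, 8        | r0=0 r1=12 r2=1 r3=7 r4=0 r5=65528 r6=3 r7=8
PC=6  bne  r2, r0, L11       | r0=0 r1=12 r2=1 r3=7 r4=0 r5=65528 r6=3 r7=8  [TAKEN]
PC=7  slti  r7, r1, 10       | r0=0 r1=12 r2=1 r3=7 r4=0 r5=65528 r6=3 r7=0

6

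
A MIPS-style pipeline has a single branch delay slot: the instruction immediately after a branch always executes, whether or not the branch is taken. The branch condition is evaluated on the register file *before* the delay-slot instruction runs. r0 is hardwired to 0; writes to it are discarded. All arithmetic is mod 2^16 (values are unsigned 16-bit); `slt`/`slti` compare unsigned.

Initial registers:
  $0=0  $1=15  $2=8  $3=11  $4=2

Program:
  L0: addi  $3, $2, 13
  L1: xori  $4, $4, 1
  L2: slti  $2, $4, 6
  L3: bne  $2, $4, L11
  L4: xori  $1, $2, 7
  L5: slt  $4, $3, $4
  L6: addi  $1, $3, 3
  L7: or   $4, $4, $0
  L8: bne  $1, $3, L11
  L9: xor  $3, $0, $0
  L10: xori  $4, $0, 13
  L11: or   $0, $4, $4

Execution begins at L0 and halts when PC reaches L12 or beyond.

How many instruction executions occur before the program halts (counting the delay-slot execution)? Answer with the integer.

6

PC=0  addi  $3, $2, 13       | $0=0 $1=15 $2=8 $3=21 $4=2
PC=1  xori  $4, $4, 1        | $0=0 $1=15 $2=8 $3=21 $4=3
PC=2  slti  $2, $4, 6        | $0=0 $1=15 $2=1 $3=21 $4=3
PC=3  bne  $2, $4, L11       | $0=0 $1=15 $2=1 $3=21 $4=3  [TAKEN]
PC=4  xori  $1, $2, 7        | $0=0 $1=6 $2=1 $3=21 $4=3
PC=11 or   $0, $4, $4        | $0=0 $1=6 $2=1 $3=21 $4=3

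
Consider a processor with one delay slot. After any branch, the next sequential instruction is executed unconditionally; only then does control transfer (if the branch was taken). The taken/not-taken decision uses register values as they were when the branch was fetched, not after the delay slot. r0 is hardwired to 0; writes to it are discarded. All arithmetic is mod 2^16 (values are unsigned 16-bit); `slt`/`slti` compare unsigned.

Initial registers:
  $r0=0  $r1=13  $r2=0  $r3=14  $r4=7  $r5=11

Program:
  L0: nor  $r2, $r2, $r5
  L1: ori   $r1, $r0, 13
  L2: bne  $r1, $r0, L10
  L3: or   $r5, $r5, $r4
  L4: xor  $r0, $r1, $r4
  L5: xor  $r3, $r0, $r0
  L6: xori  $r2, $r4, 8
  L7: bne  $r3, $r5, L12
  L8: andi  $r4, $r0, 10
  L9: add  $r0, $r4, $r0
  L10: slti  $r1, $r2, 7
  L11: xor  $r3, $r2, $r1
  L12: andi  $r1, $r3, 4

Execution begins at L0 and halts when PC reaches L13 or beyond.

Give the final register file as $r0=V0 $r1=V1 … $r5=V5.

PC=0  nor  $r2, $r2, $r5     | $r0=0 $r1=13 $r2=65524 $r3=14 $r4=7 $r5=11
PC=1  ori   $r1, $r0, 13     | $r0=0 $r1=13 $r2=65524 $r3=14 $r4=7 $r5=11
PC=2  bne  $r1, $r0, L10     | $r0=0 $r1=13 $r2=65524 $r3=14 $r4=7 $r5=11  [TAKEN]
PC=3  or   $r5, $r5, $r4     | $r0=0 $r1=13 $r2=65524 $r3=14 $r4=7 $r5=15
PC=10 slti  $r1, $r2, 7      | $r0=0 $r1=0 $r2=65524 $r3=14 $r4=7 $r5=15
PC=11 xor  $r3, $r2, $r1     | $r0=0 $r1=0 $r2=65524 $r3=65524 $r4=7 $r5=15
PC=12 andi  $r1, $r3, 4      | $r0=0 $r1=4 $r2=65524 $r3=65524 $r4=7 $r5=15

$r0=0 $r1=4 $r2=65524 $r3=65524 $r4=7 $r5=15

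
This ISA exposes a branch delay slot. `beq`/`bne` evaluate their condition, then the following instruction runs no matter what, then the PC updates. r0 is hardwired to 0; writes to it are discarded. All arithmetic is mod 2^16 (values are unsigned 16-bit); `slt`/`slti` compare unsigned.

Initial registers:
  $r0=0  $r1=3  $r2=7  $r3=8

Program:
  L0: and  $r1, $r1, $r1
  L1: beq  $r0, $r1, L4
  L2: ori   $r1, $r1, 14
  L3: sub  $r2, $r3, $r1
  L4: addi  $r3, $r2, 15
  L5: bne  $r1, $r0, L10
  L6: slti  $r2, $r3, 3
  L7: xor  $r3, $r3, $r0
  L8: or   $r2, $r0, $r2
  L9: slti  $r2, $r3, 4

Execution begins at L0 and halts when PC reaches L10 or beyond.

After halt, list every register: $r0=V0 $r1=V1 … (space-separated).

$r0=0 $r1=15 $r2=0 $r3=8

PC=0  and  $r1, $r1, $r1     | $r0=0 $r1=3 $r2=7 $r3=8
PC=1  beq  $r0, $r1, L4      | $r0=0 $r1=3 $r2=7 $r3=8  [not taken]
PC=2  ori   $r1, $r1, 14     | $r0=0 $r1=15 $r2=7 $r3=8
PC=3  sub  $r2, $r3, $r1     | $r0=0 $r1=15 $r2=65529 $r3=8
PC=4  addi  $r3, $r2, 15     | $r0=0 $r1=15 $r2=65529 $r3=8
PC=5  bne  $r1, $r0, L10     | $r0=0 $r1=15 $r2=65529 $r3=8  [TAKEN]
PC=6  slti  $r2, $r3, 3      | $r0=0 $r1=15 $r2=0 $r3=8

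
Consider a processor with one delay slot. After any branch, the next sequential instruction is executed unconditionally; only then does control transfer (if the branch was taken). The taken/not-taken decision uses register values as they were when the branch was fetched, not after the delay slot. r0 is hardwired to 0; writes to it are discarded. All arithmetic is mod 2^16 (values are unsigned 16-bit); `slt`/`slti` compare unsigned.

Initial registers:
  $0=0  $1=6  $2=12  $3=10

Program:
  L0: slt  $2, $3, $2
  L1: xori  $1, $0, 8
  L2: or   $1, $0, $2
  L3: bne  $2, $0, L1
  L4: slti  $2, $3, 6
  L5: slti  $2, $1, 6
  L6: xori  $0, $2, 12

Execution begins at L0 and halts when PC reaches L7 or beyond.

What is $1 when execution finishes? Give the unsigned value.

#0 slt  $2, $3, $2 ; 0/6/1/10
#1 xori  $1, $0, 8 ; 0/8/1/10
#2 or   $1, $0, $2 ; 0/1/1/10
#3 bne  $2, $0, L1 ; 0/1/1/10 ; →target
#4 slti  $2, $3, 6 ; 0/1/0/10
#1 xori  $1, $0, 8 ; 0/8/0/10
#2 or   $1, $0, $2 ; 0/0/0/10
#3 bne  $2, $0, L1 ; 0/0/0/10 ; →fallthru
#4 slti  $2, $3, 6 ; 0/0/0/10
#5 slti  $2, $1, 6 ; 0/0/1/10
#6 xori  $0, $2, 12 ; 0/0/1/10

0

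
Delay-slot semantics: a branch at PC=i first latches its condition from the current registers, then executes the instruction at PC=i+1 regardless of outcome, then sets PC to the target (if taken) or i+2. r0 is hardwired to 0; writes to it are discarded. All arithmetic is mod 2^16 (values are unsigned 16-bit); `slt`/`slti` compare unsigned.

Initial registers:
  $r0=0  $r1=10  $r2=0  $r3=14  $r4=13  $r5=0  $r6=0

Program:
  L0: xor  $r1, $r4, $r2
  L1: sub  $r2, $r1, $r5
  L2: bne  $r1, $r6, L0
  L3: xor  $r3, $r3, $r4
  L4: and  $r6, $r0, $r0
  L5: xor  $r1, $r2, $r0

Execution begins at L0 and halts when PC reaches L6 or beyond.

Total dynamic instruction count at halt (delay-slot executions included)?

10

PC=0  xor  $r1, $r4, $r2     | $r0=0 $r1=13 $r2=0 $r3=14 $r4=13 $r5=0 $r6=0
PC=1  sub  $r2, $r1, $r5     | $r0=0 $r1=13 $r2=13 $r3=14 $r4=13 $r5=0 $r6=0
PC=2  bne  $r1, $r6, L0      | $r0=0 $r1=13 $r2=13 $r3=14 $r4=13 $r5=0 $r6=0  [TAKEN]
PC=3  xor  $r3, $r3, $r4     | $r0=0 $r1=13 $r2=13 $r3=3 $r4=13 $r5=0 $r6=0
PC=0  xor  $r1, $r4, $r2     | $r0=0 $r1=0 $r2=13 $r3=3 $r4=13 $r5=0 $r6=0
PC=1  sub  $r2, $r1, $r5     | $r0=0 $r1=0 $r2=0 $r3=3 $r4=13 $r5=0 $r6=0
PC=2  bne  $r1, $r6, L0      | $r0=0 $r1=0 $r2=0 $r3=3 $r4=13 $r5=0 $r6=0  [not taken]
PC=3  xor  $r3, $r3, $r4     | $r0=0 $r1=0 $r2=0 $r3=14 $r4=13 $r5=0 $r6=0
PC=4  and  $r6, $r0, $r0     | $r0=0 $r1=0 $r2=0 $r3=14 $r4=13 $r5=0 $r6=0
PC=5  xor  $r1, $r2, $r0     | $r0=0 $r1=0 $r2=0 $r3=14 $r4=13 $r5=0 $r6=0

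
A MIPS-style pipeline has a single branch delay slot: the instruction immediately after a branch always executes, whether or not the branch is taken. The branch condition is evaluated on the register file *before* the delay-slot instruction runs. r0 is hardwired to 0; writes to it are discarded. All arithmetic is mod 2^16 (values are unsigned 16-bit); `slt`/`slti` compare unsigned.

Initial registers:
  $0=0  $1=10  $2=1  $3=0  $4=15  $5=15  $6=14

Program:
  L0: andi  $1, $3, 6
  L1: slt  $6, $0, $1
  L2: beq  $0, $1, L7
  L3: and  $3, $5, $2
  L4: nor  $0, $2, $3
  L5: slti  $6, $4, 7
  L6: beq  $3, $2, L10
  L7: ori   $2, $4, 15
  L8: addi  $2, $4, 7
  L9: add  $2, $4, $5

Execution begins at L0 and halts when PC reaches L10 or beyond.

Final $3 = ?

[0] andi  $1, $3, 6  →  {$0:0, $1:0, $2:1, $3:0, $4:15, $5:15, $6:14}
[1] slt  $6, $0, $1  →  {$0:0, $1:0, $2:1, $3:0, $4:15, $5:15, $6:0}
[2] beq  $0, $1, L7  →  {$0:0, $1:0, $2:1, $3:0, $4:15, $5:15, $6:0}  ⟨branch taken⟩
[3] and  $3, $5, $2  →  {$0:0, $1:0, $2:1, $3:1, $4:15, $5:15, $6:0}
[7] ori   $2, $4, 15  →  {$0:0, $1:0, $2:15, $3:1, $4:15, $5:15, $6:0}
[8] addi  $2, $4, 7  →  {$0:0, $1:0, $2:22, $3:1, $4:15, $5:15, $6:0}
[9] add  $2, $4, $5  →  {$0:0, $1:0, $2:30, $3:1, $4:15, $5:15, $6:0}

1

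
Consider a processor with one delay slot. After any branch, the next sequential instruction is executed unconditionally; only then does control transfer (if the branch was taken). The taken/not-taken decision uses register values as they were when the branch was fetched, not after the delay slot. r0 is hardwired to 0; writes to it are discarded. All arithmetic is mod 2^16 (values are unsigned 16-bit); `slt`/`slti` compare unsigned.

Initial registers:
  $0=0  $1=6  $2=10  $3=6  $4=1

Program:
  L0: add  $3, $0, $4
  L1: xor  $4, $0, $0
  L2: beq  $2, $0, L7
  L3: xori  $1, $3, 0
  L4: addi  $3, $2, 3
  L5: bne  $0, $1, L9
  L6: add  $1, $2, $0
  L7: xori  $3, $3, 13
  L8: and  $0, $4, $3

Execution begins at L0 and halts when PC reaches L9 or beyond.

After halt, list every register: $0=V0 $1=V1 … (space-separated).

$0=0 $1=10 $2=10 $3=13 $4=0

[0] add  $3, $0, $4  →  {$0:0, $1:6, $2:10, $3:1, $4:1}
[1] xor  $4, $0, $0  →  {$0:0, $1:6, $2:10, $3:1, $4:0}
[2] beq  $2, $0, L7  →  {$0:0, $1:6, $2:10, $3:1, $4:0}  ⟨branch fallthrough⟩
[3] xori  $1, $3, 0  →  {$0:0, $1:1, $2:10, $3:1, $4:0}
[4] addi  $3, $2, 3  →  {$0:0, $1:1, $2:10, $3:13, $4:0}
[5] bne  $0, $1, L9  →  {$0:0, $1:1, $2:10, $3:13, $4:0}  ⟨branch taken⟩
[6] add  $1, $2, $0  →  {$0:0, $1:10, $2:10, $3:13, $4:0}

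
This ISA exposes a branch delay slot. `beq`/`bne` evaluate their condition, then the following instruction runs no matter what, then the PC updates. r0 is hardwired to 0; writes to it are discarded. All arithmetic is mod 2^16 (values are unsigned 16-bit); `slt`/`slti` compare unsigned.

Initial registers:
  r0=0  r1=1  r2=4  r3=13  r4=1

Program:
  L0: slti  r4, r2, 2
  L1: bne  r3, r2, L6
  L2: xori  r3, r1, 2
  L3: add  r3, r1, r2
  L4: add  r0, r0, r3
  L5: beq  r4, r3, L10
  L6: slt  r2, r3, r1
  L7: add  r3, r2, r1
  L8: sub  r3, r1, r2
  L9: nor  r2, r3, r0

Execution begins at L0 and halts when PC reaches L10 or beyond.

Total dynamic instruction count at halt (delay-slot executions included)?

7

#0 slti  r4, r2, 2 ; 0/1/4/13/0
#1 bne  r3, r2, L6 ; 0/1/4/13/0 ; →target
#2 xori  r3, r1, 2 ; 0/1/4/3/0
#6 slt  r2, r3, r1 ; 0/1/0/3/0
#7 add  r3, r2, r1 ; 0/1/0/1/0
#8 sub  r3, r1, r2 ; 0/1/0/1/0
#9 nor  r2, r3, r0 ; 0/1/65534/1/0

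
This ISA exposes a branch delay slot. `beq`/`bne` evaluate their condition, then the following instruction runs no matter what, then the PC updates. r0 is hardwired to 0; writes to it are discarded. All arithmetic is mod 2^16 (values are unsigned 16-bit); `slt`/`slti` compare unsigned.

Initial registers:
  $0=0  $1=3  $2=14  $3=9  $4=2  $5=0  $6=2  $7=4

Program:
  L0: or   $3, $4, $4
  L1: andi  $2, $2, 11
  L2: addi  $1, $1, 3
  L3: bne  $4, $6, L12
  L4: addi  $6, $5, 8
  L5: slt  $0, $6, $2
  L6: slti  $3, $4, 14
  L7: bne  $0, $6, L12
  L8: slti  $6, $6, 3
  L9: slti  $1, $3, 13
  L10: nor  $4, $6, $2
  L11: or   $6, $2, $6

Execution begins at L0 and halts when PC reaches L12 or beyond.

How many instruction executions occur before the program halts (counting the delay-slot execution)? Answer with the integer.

9

  step pc=0: or   $3, $4, $4  regs=(0,3,14,2,2,0,2,4)
  step pc=1: andi  $2, $2, 11  regs=(0,3,10,2,2,0,2,4)
  step pc=2: addi  $1, $1, 3  regs=(0,6,10,2,2,0,2,4)
  step pc=3: bne  $4, $6, L12  cond=F  regs=(0,6,10,2,2,0,2,4)
  step pc=4: addi  $6, $5, 8  regs=(0,6,10,2,2,0,8,4)
  step pc=5: slt  $0, $6, $2  regs=(0,6,10,2,2,0,8,4)
  step pc=6: slti  $3, $4, 14  regs=(0,6,10,1,2,0,8,4)
  step pc=7: bne  $0, $6, L12  cond=T  regs=(0,6,10,1,2,0,8,4)
  step pc=8: slti  $6, $6, 3  regs=(0,6,10,1,2,0,0,4)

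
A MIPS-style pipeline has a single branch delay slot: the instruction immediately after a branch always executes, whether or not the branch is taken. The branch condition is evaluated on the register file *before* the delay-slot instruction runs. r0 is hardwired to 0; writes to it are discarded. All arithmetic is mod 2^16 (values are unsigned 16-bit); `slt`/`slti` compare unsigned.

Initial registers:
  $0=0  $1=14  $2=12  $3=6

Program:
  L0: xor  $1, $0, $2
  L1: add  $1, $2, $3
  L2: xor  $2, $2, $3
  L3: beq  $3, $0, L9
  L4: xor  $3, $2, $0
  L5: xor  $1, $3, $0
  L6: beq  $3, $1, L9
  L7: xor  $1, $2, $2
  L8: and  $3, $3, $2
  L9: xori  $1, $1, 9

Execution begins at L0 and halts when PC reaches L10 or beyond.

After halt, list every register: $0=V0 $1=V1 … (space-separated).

$0=0 $1=9 $2=10 $3=10

PC=0  xor  $1, $0, $2        | $0=0 $1=12 $2=12 $3=6
PC=1  add  $1, $2, $3        | $0=0 $1=18 $2=12 $3=6
PC=2  xor  $2, $2, $3        | $0=0 $1=18 $2=10 $3=6
PC=3  beq  $3, $0, L9        | $0=0 $1=18 $2=10 $3=6  [not taken]
PC=4  xor  $3, $2, $0        | $0=0 $1=18 $2=10 $3=10
PC=5  xor  $1, $3, $0        | $0=0 $1=10 $2=10 $3=10
PC=6  beq  $3, $1, L9        | $0=0 $1=10 $2=10 $3=10  [TAKEN]
PC=7  xor  $1, $2, $2        | $0=0 $1=0 $2=10 $3=10
PC=9  xori  $1, $1, 9        | $0=0 $1=9 $2=10 $3=10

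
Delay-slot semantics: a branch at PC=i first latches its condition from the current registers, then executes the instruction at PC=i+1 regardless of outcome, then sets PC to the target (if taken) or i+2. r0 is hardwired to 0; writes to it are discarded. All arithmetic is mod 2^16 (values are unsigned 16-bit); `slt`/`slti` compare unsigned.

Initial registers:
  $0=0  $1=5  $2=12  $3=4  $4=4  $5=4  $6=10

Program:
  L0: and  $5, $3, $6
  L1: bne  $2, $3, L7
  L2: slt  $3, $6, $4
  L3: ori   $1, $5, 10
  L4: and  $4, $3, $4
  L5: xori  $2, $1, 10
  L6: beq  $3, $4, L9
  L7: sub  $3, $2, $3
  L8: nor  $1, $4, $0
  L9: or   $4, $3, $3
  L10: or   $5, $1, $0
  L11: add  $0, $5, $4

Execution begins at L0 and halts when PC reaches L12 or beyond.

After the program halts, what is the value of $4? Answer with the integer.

12

  step pc=0: and  $5, $3, $6  regs=(0,5,12,4,4,0,10)
  step pc=1: bne  $2, $3, L7  cond=T  regs=(0,5,12,4,4,0,10)
  step pc=2: slt  $3, $6, $4  regs=(0,5,12,0,4,0,10)
  step pc=7: sub  $3, $2, $3  regs=(0,5,12,12,4,0,10)
  step pc=8: nor  $1, $4, $0  regs=(0,65531,12,12,4,0,10)
  step pc=9: or   $4, $3, $3  regs=(0,65531,12,12,12,0,10)
  step pc=10: or   $5, $1, $0  regs=(0,65531,12,12,12,65531,10)
  step pc=11: add  $0, $5, $4  regs=(0,65531,12,12,12,65531,10)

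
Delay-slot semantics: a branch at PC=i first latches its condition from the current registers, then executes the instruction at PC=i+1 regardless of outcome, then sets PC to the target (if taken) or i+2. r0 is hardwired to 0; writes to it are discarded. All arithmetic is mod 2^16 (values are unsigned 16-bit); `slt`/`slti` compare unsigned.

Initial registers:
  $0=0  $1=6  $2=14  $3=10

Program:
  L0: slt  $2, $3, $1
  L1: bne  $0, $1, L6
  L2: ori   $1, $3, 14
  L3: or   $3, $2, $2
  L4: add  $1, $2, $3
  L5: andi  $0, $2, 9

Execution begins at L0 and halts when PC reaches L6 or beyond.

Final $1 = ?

[0] slt  $2, $3, $1  →  {$0:0, $1:6, $2:0, $3:10}
[1] bne  $0, $1, L6  →  {$0:0, $1:6, $2:0, $3:10}  ⟨branch taken⟩
[2] ori   $1, $3, 14  →  {$0:0, $1:14, $2:0, $3:10}

14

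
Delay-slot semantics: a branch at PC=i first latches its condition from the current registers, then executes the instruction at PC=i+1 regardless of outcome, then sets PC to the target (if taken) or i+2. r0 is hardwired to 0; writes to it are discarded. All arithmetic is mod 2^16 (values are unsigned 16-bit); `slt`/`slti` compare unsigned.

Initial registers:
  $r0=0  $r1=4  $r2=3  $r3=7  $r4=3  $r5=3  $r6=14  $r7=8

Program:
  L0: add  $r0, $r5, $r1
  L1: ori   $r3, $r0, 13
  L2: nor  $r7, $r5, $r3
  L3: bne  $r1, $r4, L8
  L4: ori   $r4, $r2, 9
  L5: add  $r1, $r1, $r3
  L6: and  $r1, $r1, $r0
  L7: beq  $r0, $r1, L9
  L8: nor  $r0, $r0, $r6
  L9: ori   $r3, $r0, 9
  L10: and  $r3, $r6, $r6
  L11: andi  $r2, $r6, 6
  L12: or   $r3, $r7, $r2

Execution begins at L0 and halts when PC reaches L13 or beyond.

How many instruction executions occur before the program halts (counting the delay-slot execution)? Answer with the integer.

#0 add  $r0, $r5, $r1 ; 0/4/3/7/3/3/14/8
#1 ori   $r3, $r0, 13 ; 0/4/3/13/3/3/14/8
#2 nor  $r7, $r5, $r3 ; 0/4/3/13/3/3/14/65520
#3 bne  $r1, $r4, L8 ; 0/4/3/13/3/3/14/65520 ; →target
#4 ori   $r4, $r2, 9 ; 0/4/3/13/11/3/14/65520
#8 nor  $r0, $r0, $r6 ; 0/4/3/13/11/3/14/65520
#9 ori   $r3, $r0, 9 ; 0/4/3/9/11/3/14/65520
#10 and  $r3, $r6, $r6 ; 0/4/3/14/11/3/14/65520
#11 andi  $r2, $r6, 6 ; 0/4/6/14/11/3/14/65520
#12 or   $r3, $r7, $r2 ; 0/4/6/65526/11/3/14/65520

10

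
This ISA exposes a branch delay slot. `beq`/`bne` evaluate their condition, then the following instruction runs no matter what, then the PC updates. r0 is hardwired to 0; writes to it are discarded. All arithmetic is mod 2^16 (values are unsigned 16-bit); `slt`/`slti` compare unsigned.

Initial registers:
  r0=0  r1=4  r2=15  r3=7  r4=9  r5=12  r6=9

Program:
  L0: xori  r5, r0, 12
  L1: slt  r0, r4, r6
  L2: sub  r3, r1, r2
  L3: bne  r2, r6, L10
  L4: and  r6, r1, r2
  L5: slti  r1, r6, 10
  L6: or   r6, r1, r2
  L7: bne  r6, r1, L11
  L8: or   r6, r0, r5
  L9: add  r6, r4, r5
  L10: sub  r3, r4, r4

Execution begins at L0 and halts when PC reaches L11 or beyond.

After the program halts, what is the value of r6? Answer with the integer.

PC=0  xori  r5, r0, 12       | r0=0 r1=4 r2=15 r3=7 r4=9 r5=12 r6=9
PC=1  slt  r0, r4, r6        | r0=0 r1=4 r2=15 r3=7 r4=9 r5=12 r6=9
PC=2  sub  r3, r1, r2        | r0=0 r1=4 r2=15 r3=65525 r4=9 r5=12 r6=9
PC=3  bne  r2, r6, L10       | r0=0 r1=4 r2=15 r3=65525 r4=9 r5=12 r6=9  [TAKEN]
PC=4  and  r6, r1, r2        | r0=0 r1=4 r2=15 r3=65525 r4=9 r5=12 r6=4
PC=10 sub  r3, r4, r4        | r0=0 r1=4 r2=15 r3=0 r4=9 r5=12 r6=4

4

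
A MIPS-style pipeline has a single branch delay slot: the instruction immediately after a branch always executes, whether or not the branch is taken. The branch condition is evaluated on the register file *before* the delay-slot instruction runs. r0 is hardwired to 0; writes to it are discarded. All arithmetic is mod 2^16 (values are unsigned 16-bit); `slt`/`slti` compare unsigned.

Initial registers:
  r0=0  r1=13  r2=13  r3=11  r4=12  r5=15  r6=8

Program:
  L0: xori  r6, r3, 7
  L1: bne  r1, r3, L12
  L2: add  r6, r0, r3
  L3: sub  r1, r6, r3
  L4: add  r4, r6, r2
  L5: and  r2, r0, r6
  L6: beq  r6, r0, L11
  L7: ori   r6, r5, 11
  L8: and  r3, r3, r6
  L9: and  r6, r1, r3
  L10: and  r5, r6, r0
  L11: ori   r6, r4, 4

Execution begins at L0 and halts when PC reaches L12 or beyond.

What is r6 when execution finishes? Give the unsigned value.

11

PC=0  xori  r6, r3, 7        | r0=0 r1=13 r2=13 r3=11 r4=12 r5=15 r6=12
PC=1  bne  r1, r3, L12       | r0=0 r1=13 r2=13 r3=11 r4=12 r5=15 r6=12  [TAKEN]
PC=2  add  r6, r0, r3        | r0=0 r1=13 r2=13 r3=11 r4=12 r5=15 r6=11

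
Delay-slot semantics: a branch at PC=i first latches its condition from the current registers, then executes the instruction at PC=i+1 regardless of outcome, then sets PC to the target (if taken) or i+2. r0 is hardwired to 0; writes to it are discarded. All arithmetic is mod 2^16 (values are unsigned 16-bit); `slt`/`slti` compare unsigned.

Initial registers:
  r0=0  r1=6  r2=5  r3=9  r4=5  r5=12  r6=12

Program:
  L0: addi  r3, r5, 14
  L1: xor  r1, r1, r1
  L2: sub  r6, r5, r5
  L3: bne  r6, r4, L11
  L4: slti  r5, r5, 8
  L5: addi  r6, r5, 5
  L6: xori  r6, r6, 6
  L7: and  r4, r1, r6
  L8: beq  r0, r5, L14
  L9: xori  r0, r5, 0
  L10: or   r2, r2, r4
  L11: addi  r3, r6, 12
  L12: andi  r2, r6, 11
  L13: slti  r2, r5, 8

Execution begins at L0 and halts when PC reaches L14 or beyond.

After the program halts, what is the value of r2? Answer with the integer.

1

#0 addi  r3, r5, 14 ; 0/6/5/26/5/12/12
#1 xor  r1, r1, r1 ; 0/0/5/26/5/12/12
#2 sub  r6, r5, r5 ; 0/0/5/26/5/12/0
#3 bne  r6, r4, L11 ; 0/0/5/26/5/12/0 ; →target
#4 slti  r5, r5, 8 ; 0/0/5/26/5/0/0
#11 addi  r3, r6, 12 ; 0/0/5/12/5/0/0
#12 andi  r2, r6, 11 ; 0/0/0/12/5/0/0
#13 slti  r2, r5, 8 ; 0/0/1/12/5/0/0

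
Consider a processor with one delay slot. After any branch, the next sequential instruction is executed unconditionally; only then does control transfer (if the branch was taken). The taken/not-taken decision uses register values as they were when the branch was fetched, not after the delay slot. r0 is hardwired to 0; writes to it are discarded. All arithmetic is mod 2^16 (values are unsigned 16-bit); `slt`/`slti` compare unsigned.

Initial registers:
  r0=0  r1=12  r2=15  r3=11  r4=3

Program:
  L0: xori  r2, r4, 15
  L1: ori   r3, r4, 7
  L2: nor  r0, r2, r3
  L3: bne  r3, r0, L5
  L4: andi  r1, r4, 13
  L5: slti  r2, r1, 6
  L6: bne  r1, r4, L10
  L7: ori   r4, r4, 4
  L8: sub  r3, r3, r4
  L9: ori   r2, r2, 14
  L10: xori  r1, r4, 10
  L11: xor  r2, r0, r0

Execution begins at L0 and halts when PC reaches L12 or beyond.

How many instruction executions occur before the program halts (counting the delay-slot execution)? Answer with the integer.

[0] xori  r2, r4, 15  →  {r0:0, r1:12, r2:12, r3:11, r4:3}
[1] ori   r3, r4, 7  →  {r0:0, r1:12, r2:12, r3:7, r4:3}
[2] nor  r0, r2, r3  →  {r0:0, r1:12, r2:12, r3:7, r4:3}
[3] bne  r3, r0, L5  →  {r0:0, r1:12, r2:12, r3:7, r4:3}  ⟨branch taken⟩
[4] andi  r1, r4, 13  →  {r0:0, r1:1, r2:12, r3:7, r4:3}
[5] slti  r2, r1, 6  →  {r0:0, r1:1, r2:1, r3:7, r4:3}
[6] bne  r1, r4, L10  →  {r0:0, r1:1, r2:1, r3:7, r4:3}  ⟨branch taken⟩
[7] ori   r4, r4, 4  →  {r0:0, r1:1, r2:1, r3:7, r4:7}
[10] xori  r1, r4, 10  →  {r0:0, r1:13, r2:1, r3:7, r4:7}
[11] xor  r2, r0, r0  →  {r0:0, r1:13, r2:0, r3:7, r4:7}

10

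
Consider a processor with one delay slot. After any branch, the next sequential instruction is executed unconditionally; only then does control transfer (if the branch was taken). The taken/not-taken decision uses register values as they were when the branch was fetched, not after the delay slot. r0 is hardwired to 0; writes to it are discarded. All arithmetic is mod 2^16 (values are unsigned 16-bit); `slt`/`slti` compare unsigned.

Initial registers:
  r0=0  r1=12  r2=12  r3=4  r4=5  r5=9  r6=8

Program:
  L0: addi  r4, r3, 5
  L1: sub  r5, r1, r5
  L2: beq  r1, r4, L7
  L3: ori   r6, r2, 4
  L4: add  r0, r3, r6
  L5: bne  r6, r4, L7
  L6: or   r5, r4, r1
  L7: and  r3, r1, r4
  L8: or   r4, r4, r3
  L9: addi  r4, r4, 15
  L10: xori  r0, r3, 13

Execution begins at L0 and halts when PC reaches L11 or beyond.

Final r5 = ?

13

[0] addi  r4, r3, 5  →  {r0:0, r1:12, r2:12, r3:4, r4:9, r5:9, r6:8}
[1] sub  r5, r1, r5  →  {r0:0, r1:12, r2:12, r3:4, r4:9, r5:3, r6:8}
[2] beq  r1, r4, L7  →  {r0:0, r1:12, r2:12, r3:4, r4:9, r5:3, r6:8}  ⟨branch fallthrough⟩
[3] ori   r6, r2, 4  →  {r0:0, r1:12, r2:12, r3:4, r4:9, r5:3, r6:12}
[4] add  r0, r3, r6  →  {r0:0, r1:12, r2:12, r3:4, r4:9, r5:3, r6:12}
[5] bne  r6, r4, L7  →  {r0:0, r1:12, r2:12, r3:4, r4:9, r5:3, r6:12}  ⟨branch taken⟩
[6] or   r5, r4, r1  →  {r0:0, r1:12, r2:12, r3:4, r4:9, r5:13, r6:12}
[7] and  r3, r1, r4  →  {r0:0, r1:12, r2:12, r3:8, r4:9, r5:13, r6:12}
[8] or   r4, r4, r3  →  {r0:0, r1:12, r2:12, r3:8, r4:9, r5:13, r6:12}
[9] addi  r4, r4, 15  →  {r0:0, r1:12, r2:12, r3:8, r4:24, r5:13, r6:12}
[10] xori  r0, r3, 13  →  {r0:0, r1:12, r2:12, r3:8, r4:24, r5:13, r6:12}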